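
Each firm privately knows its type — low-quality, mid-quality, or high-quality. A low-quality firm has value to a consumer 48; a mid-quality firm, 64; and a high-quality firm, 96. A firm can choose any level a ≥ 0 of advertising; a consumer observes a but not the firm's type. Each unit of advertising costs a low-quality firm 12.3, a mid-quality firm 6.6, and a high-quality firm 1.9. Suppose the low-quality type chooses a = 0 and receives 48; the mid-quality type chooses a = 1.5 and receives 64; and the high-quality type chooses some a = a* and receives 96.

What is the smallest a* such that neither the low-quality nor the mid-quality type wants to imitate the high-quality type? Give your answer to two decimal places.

Low-quality type (on-path payoff 48) won't mimic when 48 ≥ 96 − 12.3·a*, i.e. a* ≥ 3.90.
Mid-quality type (on-path payoff 64 − 6.6×1.5 = 54.1) won't mimic when 54.1 ≥ 96 − 6.6·a*, i.e. a* ≥ 6.35.
Both must hold, so a* = max(3.90, 6.35) = 6.35. The mid-quality type's constraint binds.

6.35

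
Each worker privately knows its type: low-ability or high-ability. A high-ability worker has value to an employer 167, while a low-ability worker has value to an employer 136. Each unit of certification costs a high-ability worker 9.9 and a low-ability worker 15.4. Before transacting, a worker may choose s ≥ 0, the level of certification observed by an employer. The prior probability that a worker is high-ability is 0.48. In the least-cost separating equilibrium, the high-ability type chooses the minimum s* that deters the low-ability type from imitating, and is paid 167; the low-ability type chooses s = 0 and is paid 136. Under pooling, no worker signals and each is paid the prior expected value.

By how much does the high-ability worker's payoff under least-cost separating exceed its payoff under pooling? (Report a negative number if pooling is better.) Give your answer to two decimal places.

-3.81

Least-cost separating signal: s* solves 136 = 167 − 15.4·s*, so s* = (167 − 136)/15.4 ≈ 2.0130.
High-ability type's separating payoff: 167 − 9.9 × s* = 167 − 9.9 × (167 − 136)/15.4 = 167 − 306.9/15.4 ≈ 147.0714.
Pooling payoff: 0.48 × 167 + 0.52 × 136 = 150.88.
Difference: 147.0714 − 150.88 = -3.8086, i.e. -3.81 to two decimal places.
The high-ability type would prefer the pooling outcome.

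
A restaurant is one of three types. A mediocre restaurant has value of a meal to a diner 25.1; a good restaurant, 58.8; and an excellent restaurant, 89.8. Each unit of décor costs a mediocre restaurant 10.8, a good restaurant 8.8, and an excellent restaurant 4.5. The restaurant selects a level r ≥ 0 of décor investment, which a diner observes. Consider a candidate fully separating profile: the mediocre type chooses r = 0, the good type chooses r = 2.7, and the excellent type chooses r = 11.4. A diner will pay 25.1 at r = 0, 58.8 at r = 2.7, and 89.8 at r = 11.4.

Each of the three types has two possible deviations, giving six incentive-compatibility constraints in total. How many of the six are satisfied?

Excellent (own payoff 89.8 − 4.5×11.4 = 38.5): to r=0 gives 25.1 → no gain ✓; to r=2.7 gives 58.8 − 4.5×2.7 = 46.65 → profitable ✗.
Mediocre (own payoff 25.1): to r=2.7 gives 58.8 − 10.8×2.7 = 29.64 → profitable ✗; to r=11.4 gives 89.8 − 10.8×11.4 = -33.32 → no gain ✓.
Good (own payoff 58.8 − 8.8×2.7 = 35.04): to r=0 gives 25.1 → no gain ✓; to r=11.4 gives 89.8 − 8.8×11.4 = -10.52 → no gain ✓.
4 of the 6 constraints hold; not an equilibrium.

4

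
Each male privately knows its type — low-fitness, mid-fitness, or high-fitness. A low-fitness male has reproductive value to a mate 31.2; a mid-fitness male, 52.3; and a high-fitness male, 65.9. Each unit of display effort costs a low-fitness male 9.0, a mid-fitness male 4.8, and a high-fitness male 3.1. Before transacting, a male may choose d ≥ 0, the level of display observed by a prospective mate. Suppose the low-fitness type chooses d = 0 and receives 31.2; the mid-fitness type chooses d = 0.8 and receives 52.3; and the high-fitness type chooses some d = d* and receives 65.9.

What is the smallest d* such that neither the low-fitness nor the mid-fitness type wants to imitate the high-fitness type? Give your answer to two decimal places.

Low-fitness type (on-path payoff 31.2) won't mimic when 31.2 ≥ 65.9 − 9.0·d*, i.e. d* ≥ 3.86.
Mid-fitness type (on-path payoff 52.3 − 4.8×0.8 = 48.46) won't mimic when 48.46 ≥ 65.9 − 4.8·d*, i.e. d* ≥ 3.63.
Both must hold, so d* = max(3.86, 3.63) = 3.86. The low-fitness type's constraint binds.

3.86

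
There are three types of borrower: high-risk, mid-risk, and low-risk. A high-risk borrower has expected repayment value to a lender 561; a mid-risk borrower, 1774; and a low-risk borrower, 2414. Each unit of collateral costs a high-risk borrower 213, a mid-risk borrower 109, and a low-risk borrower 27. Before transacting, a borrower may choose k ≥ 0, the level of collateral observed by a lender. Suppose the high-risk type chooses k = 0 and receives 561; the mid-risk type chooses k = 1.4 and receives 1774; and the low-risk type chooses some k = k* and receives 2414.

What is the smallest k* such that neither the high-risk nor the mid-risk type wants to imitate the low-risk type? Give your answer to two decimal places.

High-risk type (on-path payoff 561) won't mimic when 561 ≥ 2414 − 213·k*, i.e. k* ≥ 8.70.
Mid-risk type (on-path payoff 1774 − 109×1.4 = 1621.4) won't mimic when 1621.4 ≥ 2414 − 109·k*, i.e. k* ≥ 7.27.
Both must hold, so k* = max(8.70, 7.27) = 8.70. The high-risk type's constraint binds.

8.70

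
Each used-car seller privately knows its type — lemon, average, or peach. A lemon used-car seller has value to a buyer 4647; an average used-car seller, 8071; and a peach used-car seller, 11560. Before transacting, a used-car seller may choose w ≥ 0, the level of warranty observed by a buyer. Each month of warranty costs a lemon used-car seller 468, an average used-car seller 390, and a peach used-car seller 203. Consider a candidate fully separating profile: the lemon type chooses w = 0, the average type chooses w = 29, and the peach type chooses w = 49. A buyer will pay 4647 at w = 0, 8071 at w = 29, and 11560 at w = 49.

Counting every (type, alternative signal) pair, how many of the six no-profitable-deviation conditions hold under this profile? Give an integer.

Average (own payoff 8071 − 390×29 = -3239): to w=0 gives 4647 → profitable ✗; to w=49 gives 11560 − 390×49 = -7550 → no gain ✓.
Peach (own payoff 11560 − 203×49 = 1613): to w=0 gives 4647 → profitable ✗; to w=29 gives 8071 − 203×29 = 2184 → profitable ✗.
Lemon (own payoff 4647): to w=29 gives 8071 − 468×29 = -5501 → no gain ✓; to w=49 gives 11560 − 468×49 = -11372 → no gain ✓.
3 of the 6 constraints hold; not an equilibrium.

3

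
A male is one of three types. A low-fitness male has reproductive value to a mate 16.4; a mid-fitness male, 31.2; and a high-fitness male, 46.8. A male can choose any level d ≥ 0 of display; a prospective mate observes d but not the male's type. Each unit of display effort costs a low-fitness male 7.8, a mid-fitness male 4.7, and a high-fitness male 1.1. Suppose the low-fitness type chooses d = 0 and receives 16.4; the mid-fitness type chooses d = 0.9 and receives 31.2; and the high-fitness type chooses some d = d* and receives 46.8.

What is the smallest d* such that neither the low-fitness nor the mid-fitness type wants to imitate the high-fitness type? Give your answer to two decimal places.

Low-fitness type (on-path payoff 16.4) won't mimic when 16.4 ≥ 46.8 − 7.8·d*, i.e. d* ≥ 3.90.
Mid-fitness type (on-path payoff 31.2 − 4.7×0.9 = 26.97) won't mimic when 26.97 ≥ 46.8 − 4.7·d*, i.e. d* ≥ 4.22.
Both must hold, so d* = max(3.90, 4.22) = 4.22. The mid-fitness type's constraint binds.

4.22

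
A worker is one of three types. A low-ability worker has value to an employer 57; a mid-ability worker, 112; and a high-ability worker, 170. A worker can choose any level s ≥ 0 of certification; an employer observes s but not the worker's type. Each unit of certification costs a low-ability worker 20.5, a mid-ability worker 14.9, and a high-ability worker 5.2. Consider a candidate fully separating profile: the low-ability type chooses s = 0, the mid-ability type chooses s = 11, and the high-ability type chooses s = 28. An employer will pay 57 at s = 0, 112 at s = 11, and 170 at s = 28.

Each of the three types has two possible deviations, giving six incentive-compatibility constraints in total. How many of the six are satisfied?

3

Low-ability (own payoff 57): to s=11 gives 112 − 20.5×11 = -113.5 → no gain ✓; to s=28 gives 170 − 20.5×28 = -404 → no gain ✓.
High-ability (own payoff 170 − 5.2×28 = 24.4): to s=0 gives 57 → profitable ✗; to s=11 gives 112 − 5.2×11 = 54.8 → profitable ✗.
Mid-ability (own payoff 112 − 14.9×11 = -51.9): to s=0 gives 57 → profitable ✗; to s=28 gives 170 − 14.9×28 = -247.2 → no gain ✓.
3 of the 6 constraints hold; not an equilibrium.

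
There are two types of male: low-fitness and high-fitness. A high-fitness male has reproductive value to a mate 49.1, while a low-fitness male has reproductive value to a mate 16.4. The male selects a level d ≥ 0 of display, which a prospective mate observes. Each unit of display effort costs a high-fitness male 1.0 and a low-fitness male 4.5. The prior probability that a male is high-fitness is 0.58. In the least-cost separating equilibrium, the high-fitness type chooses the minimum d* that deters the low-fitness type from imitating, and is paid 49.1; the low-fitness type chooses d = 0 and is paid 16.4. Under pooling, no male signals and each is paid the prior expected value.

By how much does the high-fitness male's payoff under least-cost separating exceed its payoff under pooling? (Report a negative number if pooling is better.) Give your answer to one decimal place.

6.5

Least-cost separating signal: d* solves 16.4 = 49.1 − 4.5·d*, so d* = (49.1 − 16.4)/4.5 ≈ 7.2667.
High-fitness type's separating payoff: 49.1 − 1.0 × d* = 49.1 − 1.0 × (49.1 − 16.4)/4.5 = 49.1 − 32.7/4.5 ≈ 41.833.
Pooling payoff: 0.58 × 49.1 + 0.42 × 16.4 = 35.366.
Difference: 41.833 − 35.366 = 6.467, i.e. 6.5 to one decimal place.
The high-fitness type prefers to separate.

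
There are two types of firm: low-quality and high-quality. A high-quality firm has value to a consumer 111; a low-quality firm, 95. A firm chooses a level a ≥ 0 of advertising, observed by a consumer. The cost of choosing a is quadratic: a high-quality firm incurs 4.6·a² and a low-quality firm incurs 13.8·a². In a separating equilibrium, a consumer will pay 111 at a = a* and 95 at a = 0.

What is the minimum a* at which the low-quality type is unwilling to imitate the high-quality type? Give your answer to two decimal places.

1.08

The low-quality type at a = 0 receives 95; imitating at a* yields 111 − 13.8·a*².
Indifference: 95 = 111 − 13.8·a*², so a*² = (111 − 95) / 13.8 ≈ 1.1594.
a* = √1.1594 ≈ 1.08.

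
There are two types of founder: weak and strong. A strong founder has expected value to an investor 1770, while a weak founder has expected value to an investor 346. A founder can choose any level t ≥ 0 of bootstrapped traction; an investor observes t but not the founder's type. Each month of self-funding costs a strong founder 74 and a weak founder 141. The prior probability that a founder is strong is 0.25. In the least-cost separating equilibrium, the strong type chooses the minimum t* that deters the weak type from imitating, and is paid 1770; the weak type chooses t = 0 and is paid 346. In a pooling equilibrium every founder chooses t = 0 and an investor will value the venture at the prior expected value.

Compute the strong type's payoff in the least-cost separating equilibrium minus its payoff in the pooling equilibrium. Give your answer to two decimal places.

Least-cost separating signal: t* solves 346 = 1770 − 141·t*, so t* = (1770 − 346)/141 ≈ 10.0993.
Strong type's separating payoff: 1770 − 74 × t* = 1770 − 74 × (1770 − 346)/141 = 1770 − 105376/141 ≈ 1022.6525.
Pooling payoff: 0.25 × 1770 + 0.75 × 346 = 702.
Difference: 1022.6525 − 702 = 320.6525, i.e. 320.65 to two decimal places.
The strong type prefers to separate.

320.65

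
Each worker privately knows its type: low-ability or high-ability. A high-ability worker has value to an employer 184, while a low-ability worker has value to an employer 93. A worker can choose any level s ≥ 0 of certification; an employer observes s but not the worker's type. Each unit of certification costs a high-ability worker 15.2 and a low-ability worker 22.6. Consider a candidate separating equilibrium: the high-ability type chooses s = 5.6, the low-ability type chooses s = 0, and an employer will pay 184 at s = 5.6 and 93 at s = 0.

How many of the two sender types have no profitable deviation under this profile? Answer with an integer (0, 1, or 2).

2

Low-ability type: stay at 0 → 93; mimic → 184 − 22.6 × 5.6 = 57.44. IC holds (93 ≥ 57.44).
High-ability type: signal → 184 − 15.2 × 5.6 = 98.88; deviate to 0 → 93. IC holds (98.88 ≥ 93).
2 of 2 constraints hold, so this is a separating equilibrium.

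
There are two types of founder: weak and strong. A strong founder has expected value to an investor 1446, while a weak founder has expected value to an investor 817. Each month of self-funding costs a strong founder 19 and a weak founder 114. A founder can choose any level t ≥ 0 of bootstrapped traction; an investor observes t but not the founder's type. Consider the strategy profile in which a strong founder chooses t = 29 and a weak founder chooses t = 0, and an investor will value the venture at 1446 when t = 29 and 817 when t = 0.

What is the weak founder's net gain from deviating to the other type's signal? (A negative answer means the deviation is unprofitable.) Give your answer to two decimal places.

-2677.00

Playing t = 0 the weak founder receives 817.
Deviating to t = 29 brings payment 1446 at cost 114 × 29 = 3306, netting -1860.
Gain from deviating: -1860 − 817 = -2677.00.
The gain is negative, so the weak type's incentive-compatibility constraint is satisfied.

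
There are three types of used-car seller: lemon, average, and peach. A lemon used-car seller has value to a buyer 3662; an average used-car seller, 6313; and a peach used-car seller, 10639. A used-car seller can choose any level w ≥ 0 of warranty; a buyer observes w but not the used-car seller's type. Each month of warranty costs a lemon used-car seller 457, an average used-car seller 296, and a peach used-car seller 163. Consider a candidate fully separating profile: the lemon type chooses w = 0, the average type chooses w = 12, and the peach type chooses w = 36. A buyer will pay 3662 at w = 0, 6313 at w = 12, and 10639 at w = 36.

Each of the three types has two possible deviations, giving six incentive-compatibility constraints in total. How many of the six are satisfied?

Peach (own payoff 10639 − 163×36 = 4771): to w=0 gives 3662 → no gain ✓; to w=12 gives 6313 − 163×12 = 4357 → no gain ✓.
Lemon (own payoff 3662): to w=12 gives 6313 − 457×12 = 829 → no gain ✓; to w=36 gives 10639 − 457×36 = -5813 → no gain ✓.
Average (own payoff 6313 − 296×12 = 2761): to w=0 gives 3662 → profitable ✗; to w=36 gives 10639 − 296×36 = -17 → no gain ✓.
5 of the 6 constraints hold; not an equilibrium.

5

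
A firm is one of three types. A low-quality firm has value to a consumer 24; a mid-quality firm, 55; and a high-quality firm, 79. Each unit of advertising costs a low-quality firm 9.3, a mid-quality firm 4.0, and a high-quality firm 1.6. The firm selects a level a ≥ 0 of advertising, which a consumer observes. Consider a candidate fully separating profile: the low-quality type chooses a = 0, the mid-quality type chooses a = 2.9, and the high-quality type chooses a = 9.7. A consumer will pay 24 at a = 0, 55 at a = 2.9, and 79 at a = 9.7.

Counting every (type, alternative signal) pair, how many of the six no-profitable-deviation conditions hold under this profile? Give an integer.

Mid-quality (own payoff 55 − 4.0×2.9 = 43.4): to a=0 gives 24 → no gain ✓; to a=9.7 gives 79 − 4.0×9.7 = 40.2 → no gain ✓.
High-quality (own payoff 79 − 1.6×9.7 = 63.48): to a=0 gives 24 → no gain ✓; to a=2.9 gives 55 − 1.6×2.9 = 50.36 → no gain ✓.
Low-quality (own payoff 24): to a=2.9 gives 55 − 9.3×2.9 = 28.03 → profitable ✗; to a=9.7 gives 79 − 9.3×9.7 = -11.21 → no gain ✓.
5 of the 6 constraints hold; not an equilibrium.

5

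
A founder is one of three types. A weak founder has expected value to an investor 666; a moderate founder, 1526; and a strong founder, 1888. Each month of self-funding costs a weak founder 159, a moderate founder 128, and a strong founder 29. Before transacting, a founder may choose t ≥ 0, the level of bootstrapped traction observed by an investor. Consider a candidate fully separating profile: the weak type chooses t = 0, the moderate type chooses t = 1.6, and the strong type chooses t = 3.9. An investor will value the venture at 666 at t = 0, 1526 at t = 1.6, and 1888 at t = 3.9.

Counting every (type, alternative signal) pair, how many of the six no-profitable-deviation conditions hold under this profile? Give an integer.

3

Weak (own payoff 666): to t=1.6 gives 1526 − 159×1.6 = 1271.6 → profitable ✗; to t=3.9 gives 1888 − 159×3.9 = 1267.9 → profitable ✗.
Moderate (own payoff 1526 − 128×1.6 = 1321.2): to t=0 gives 666 → no gain ✓; to t=3.9 gives 1888 − 128×3.9 = 1388.8 → profitable ✗.
Strong (own payoff 1888 − 29×3.9 = 1774.9): to t=0 gives 666 → no gain ✓; to t=1.6 gives 1526 − 29×1.6 = 1479.6 → no gain ✓.
3 of the 6 constraints hold; not an equilibrium.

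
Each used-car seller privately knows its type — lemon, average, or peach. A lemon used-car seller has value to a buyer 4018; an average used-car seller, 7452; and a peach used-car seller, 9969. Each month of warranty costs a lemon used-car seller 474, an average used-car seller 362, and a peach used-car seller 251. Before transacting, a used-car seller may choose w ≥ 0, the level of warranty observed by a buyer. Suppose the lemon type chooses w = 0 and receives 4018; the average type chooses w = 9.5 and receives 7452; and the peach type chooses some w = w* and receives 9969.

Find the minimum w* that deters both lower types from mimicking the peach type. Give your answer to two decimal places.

Average type (on-path payoff 7452 − 362×9.5 = 4013) won't mimic when 4013 ≥ 9969 − 362·w*, i.e. w* ≥ 16.45.
Lemon type (on-path payoff 4018) won't mimic when 4018 ≥ 9969 − 474·w*, i.e. w* ≥ 12.55.
Both must hold, so w* = max(12.55, 16.45) = 16.45. The average type's constraint binds.

16.45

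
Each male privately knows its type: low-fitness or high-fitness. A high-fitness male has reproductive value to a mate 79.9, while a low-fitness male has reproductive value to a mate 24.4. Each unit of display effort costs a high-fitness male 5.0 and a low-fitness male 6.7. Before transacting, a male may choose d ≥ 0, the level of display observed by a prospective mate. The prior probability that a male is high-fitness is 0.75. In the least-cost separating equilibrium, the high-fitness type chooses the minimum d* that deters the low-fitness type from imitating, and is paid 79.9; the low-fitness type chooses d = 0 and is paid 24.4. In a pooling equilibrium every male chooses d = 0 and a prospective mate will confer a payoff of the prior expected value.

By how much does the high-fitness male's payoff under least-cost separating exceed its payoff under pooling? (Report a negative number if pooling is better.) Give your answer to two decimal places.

-27.54

Least-cost separating signal: d* solves 24.4 = 79.9 − 6.7·d*, so d* = (79.9 − 24.4)/6.7 ≈ 8.2836.
High-fitness type's separating payoff: 79.9 − 5.0 × d* = 79.9 − 5.0 × (79.9 − 24.4)/6.7 = 79.9 − 277.5/6.7 ≈ 38.4821.
Pooling payoff: 0.75 × 79.9 + 0.25 × 24.4 = 66.025.
Difference: 38.4821 − 66.025 = -27.5429, i.e. -27.54 to two decimal places.
The high-fitness type would prefer the pooling outcome.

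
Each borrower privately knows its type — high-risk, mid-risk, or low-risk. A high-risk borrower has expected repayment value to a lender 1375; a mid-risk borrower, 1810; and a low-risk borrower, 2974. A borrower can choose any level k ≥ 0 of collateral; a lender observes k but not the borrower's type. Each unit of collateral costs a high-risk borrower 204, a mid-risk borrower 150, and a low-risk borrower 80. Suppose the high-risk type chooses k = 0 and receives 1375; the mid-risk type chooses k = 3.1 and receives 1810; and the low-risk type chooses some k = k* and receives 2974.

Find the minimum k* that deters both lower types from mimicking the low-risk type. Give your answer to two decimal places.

10.86

High-risk type (on-path payoff 1375) won't mimic when 1375 ≥ 2974 − 204·k*, i.e. k* ≥ 7.84.
Mid-risk type (on-path payoff 1810 − 150×3.1 = 1345) won't mimic when 1345 ≥ 2974 − 150·k*, i.e. k* ≥ 10.86.
Both must hold, so k* = max(7.84, 10.86) = 10.86. The mid-risk type's constraint binds.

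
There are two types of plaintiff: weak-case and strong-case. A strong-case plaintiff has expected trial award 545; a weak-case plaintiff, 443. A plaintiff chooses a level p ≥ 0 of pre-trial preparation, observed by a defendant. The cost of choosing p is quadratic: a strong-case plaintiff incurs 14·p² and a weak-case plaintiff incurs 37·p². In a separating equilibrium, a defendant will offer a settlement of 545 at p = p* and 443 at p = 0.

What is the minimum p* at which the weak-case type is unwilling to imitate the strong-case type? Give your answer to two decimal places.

1.66

The weak-case type at p = 0 receives 443; imitating at p* yields 545 − 37·p*².
Indifference: 443 = 545 − 37·p*², so p*² = (545 − 443) / 37 ≈ 2.7568.
p* = √2.7568 ≈ 1.66.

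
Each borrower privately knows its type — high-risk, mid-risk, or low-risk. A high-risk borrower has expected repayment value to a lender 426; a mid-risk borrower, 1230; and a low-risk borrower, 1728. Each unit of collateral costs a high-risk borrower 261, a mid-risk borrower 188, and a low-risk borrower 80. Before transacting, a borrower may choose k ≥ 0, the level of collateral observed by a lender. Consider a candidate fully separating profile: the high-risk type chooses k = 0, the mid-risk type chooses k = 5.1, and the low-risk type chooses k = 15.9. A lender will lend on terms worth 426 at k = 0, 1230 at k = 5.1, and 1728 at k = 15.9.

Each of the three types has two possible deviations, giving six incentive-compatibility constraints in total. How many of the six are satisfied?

4

High-risk (own payoff 426): to k=5.1 gives 1230 − 261×5.1 = -101.1 → no gain ✓; to k=15.9 gives 1728 − 261×15.9 = -2421.9 → no gain ✓.
Low-risk (own payoff 1728 − 80×15.9 = 456): to k=0 gives 426 → no gain ✓; to k=5.1 gives 1230 − 80×5.1 = 822 → profitable ✗.
Mid-risk (own payoff 1230 − 188×5.1 = 271.2): to k=0 gives 426 → profitable ✗; to k=15.9 gives 1728 − 188×15.9 = -1261.2 → no gain ✓.
4 of the 6 constraints hold; not an equilibrium.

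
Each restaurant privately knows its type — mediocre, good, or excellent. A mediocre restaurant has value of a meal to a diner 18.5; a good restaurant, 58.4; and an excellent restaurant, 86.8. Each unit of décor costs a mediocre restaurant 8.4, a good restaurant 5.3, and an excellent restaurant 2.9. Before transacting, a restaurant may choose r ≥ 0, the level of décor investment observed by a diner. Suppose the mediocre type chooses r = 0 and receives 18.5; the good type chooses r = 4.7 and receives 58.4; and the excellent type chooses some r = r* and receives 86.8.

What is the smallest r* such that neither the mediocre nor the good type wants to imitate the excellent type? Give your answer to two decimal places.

Good type (on-path payoff 58.4 − 5.3×4.7 = 33.49) won't mimic when 33.49 ≥ 86.8 − 5.3·r*, i.e. r* ≥ 10.06.
Mediocre type (on-path payoff 18.5) won't mimic when 18.5 ≥ 86.8 − 8.4·r*, i.e. r* ≥ 8.13.
Both must hold, so r* = max(8.13, 10.06) = 10.06. The good type's constraint binds.

10.06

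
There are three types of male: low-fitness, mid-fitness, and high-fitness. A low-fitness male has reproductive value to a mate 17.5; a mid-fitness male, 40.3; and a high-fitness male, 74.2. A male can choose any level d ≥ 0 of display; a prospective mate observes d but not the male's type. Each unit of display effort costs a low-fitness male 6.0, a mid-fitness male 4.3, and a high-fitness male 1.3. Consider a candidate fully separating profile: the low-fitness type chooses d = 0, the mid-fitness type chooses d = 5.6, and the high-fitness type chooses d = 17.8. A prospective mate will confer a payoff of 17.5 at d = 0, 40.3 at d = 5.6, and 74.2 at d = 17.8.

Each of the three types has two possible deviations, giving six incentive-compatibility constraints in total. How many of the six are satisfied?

High-fitness (own payoff 74.2 − 1.3×17.8 = 51.06): to d=0 gives 17.5 → no gain ✓; to d=5.6 gives 40.3 − 1.3×5.6 = 33.02 → no gain ✓.
Mid-fitness (own payoff 40.3 − 4.3×5.6 = 16.22): to d=0 gives 17.5 → profitable ✗; to d=17.8 gives 74.2 − 4.3×17.8 = -2.34 → no gain ✓.
Low-fitness (own payoff 17.5): to d=5.6 gives 40.3 − 6.0×5.6 = 6.7 → no gain ✓; to d=17.8 gives 74.2 − 6.0×17.8 = -32.6 → no gain ✓.
5 of the 6 constraints hold; not an equilibrium.

5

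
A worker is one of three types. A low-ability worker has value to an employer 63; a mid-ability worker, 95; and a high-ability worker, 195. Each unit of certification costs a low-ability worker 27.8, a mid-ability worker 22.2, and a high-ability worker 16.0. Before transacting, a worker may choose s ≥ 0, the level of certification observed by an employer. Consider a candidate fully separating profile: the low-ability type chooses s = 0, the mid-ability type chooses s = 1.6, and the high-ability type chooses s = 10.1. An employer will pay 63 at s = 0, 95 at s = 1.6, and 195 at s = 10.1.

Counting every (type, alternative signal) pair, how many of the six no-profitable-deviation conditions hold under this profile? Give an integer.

Mid-ability (own payoff 95 − 22.2×1.6 = 59.48): to s=0 gives 63 → profitable ✗; to s=10.1 gives 195 − 22.2×10.1 = -29.22 → no gain ✓.
Low-ability (own payoff 63): to s=1.6 gives 95 − 27.8×1.6 = 50.52 → no gain ✓; to s=10.1 gives 195 − 27.8×10.1 = -85.78 → no gain ✓.
High-ability (own payoff 195 − 16.0×10.1 = 33.4): to s=0 gives 63 → profitable ✗; to s=1.6 gives 95 − 16.0×1.6 = 69.4 → profitable ✗.
3 of the 6 constraints hold; not an equilibrium.

3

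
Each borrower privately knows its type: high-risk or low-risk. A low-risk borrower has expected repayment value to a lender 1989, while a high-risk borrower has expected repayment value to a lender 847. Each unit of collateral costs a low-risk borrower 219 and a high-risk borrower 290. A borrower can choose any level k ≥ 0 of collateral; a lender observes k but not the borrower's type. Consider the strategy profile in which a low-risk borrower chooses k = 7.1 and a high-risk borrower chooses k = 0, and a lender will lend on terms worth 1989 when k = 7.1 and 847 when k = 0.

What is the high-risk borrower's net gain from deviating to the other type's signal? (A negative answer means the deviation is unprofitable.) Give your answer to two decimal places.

Playing k = 0 the high-risk borrower receives 847.
Deviating to k = 7.1 brings payment 1989 at cost 290 × 7.1 = 2059, netting -70.
Gain from deviating: -70 − 847 = -917.00.
The gain is negative, so the high-risk type's incentive-compatibility constraint is satisfied.

-917.00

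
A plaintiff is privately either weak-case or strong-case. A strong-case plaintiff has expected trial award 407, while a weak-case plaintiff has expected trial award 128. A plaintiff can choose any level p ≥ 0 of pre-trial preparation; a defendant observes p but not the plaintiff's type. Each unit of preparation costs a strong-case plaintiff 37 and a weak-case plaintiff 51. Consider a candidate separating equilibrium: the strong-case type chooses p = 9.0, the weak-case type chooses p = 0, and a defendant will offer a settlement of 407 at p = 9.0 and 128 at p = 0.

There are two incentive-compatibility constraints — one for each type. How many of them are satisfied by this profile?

1

Strong-case type: signal → 407 − 37 × 9.0 = 74; deviate to 0 → 128. IC fails (74 < 128).
Weak-case type: stay at 0 → 128; mimic → 407 − 51 × 9.0 = -52. IC holds (128 ≥ -52).
1 of 2 constraints hold, so this profile is not an equilibrium.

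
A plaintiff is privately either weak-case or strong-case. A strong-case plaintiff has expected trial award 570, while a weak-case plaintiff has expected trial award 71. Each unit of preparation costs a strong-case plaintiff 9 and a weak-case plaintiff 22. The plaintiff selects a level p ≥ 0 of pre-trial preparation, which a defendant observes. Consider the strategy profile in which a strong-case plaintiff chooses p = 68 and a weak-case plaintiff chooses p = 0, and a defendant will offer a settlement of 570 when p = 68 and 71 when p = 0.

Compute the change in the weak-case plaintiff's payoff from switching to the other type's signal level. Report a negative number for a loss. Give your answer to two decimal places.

-997.00

Playing p = 0 the weak-case plaintiff receives 71.
Deviating to p = 68 brings payment 570 at cost 22 × 68 = 1496, netting -926.
Gain from deviating: -926 − 71 = -997.00.
The gain is negative, so the weak-case type's incentive-compatibility constraint is satisfied.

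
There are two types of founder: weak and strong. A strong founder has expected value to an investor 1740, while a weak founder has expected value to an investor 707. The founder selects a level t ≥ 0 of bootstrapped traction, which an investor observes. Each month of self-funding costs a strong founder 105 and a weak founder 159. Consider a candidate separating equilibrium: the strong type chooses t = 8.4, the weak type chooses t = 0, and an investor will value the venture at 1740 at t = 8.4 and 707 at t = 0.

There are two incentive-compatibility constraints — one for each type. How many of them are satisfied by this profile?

Weak type: stay at 0 → 707; mimic → 1740 − 159 × 8.4 = 404.4. IC holds (707 ≥ 404.4).
Strong type: signal → 1740 − 105 × 8.4 = 858; deviate to 0 → 707. IC holds (858 ≥ 707).
2 of 2 constraints hold, so this is a separating equilibrium.

2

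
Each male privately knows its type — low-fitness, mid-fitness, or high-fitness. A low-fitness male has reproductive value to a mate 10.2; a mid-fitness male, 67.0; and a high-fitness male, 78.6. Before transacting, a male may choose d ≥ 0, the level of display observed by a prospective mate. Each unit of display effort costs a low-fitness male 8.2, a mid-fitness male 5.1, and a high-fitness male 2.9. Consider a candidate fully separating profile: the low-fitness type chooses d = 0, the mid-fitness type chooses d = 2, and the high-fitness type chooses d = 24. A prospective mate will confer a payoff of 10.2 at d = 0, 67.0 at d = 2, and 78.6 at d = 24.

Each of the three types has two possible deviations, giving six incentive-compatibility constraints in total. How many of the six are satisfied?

3

Low-fitness (own payoff 10.2): to d=2 gives 67.0 − 8.2×2 = 50.6 → profitable ✗; to d=24 gives 78.6 − 8.2×24 = -118.2 → no gain ✓.
High-fitness (own payoff 78.6 − 2.9×24 = 9): to d=0 gives 10.2 → profitable ✗; to d=2 gives 67.0 − 2.9×2 = 61.2 → profitable ✗.
Mid-fitness (own payoff 67.0 − 5.1×2 = 56.8): to d=0 gives 10.2 → no gain ✓; to d=24 gives 78.6 − 5.1×24 = -43.8 → no gain ✓.
3 of the 6 constraints hold; not an equilibrium.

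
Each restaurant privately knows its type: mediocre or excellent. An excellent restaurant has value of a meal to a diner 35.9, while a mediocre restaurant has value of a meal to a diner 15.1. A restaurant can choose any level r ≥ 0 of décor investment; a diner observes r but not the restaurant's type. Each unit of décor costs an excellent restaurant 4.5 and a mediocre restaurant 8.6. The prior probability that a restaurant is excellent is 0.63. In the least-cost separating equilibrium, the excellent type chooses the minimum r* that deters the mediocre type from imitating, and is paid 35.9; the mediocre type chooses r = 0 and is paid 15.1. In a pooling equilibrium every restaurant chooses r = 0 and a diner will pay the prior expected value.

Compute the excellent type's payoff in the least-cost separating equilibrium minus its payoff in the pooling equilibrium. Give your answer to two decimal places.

Least-cost separating signal: r* solves 15.1 = 35.9 − 8.6·r*, so r* = (35.9 − 15.1)/8.6 ≈ 2.4186.
Excellent type's separating payoff: 35.9 − 4.5 × r* = 35.9 − 4.5 × (35.9 − 15.1)/8.6 = 35.9 − 93.6/8.6 ≈ 25.0163.
Pooling payoff: 0.63 × 35.9 + 0.37 × 15.1 = 28.204.
Difference: 25.0163 − 28.204 = -3.1877, i.e. -3.19 to two decimal places.
The excellent type would prefer the pooling outcome.

-3.19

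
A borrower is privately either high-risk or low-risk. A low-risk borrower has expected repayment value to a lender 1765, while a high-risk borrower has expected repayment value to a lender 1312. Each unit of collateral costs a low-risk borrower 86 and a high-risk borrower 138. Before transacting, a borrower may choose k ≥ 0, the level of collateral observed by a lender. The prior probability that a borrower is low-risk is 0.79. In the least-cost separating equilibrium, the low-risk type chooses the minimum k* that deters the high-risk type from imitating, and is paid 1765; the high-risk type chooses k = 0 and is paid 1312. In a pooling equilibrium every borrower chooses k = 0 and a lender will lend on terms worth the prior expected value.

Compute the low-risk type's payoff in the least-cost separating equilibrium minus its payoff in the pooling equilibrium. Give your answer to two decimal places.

Least-cost separating signal: k* solves 1312 = 1765 − 138·k*, so k* = (1765 − 1312)/138 ≈ 3.2826.
Low-risk type's separating payoff: 1765 − 86 × k* = 1765 − 86 × (1765 − 1312)/138 = 1765 − 38958/138 ≈ 1482.6957.
Pooling payoff: 0.79 × 1765 + 0.21 × 1312 = 1669.87.
Difference: 1482.6957 − 1669.87 = -187.1743, i.e. -187.17 to two decimal places.
The low-risk type would prefer the pooling outcome.

-187.17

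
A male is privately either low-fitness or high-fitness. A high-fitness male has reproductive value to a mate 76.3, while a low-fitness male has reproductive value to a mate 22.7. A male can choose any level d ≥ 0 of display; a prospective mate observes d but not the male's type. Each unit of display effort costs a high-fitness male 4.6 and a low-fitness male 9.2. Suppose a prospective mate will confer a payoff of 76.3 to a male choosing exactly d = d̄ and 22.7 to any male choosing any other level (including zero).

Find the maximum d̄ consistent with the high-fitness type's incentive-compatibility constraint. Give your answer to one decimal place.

11.7

Choosing d̄ yields the high-fitness type 76.3 − 4.6·d̄; choosing zero yields 22.7.
The high-fitness type is indifferent at 76.3 − 4.6·d̄ = 22.7, i.e. d̄ = (76.3 − 22.7) / 4.6 ≈ 11.7.
For any d̄ above 11.7 the high-fitness type would rather pool at zero, so separation collapses.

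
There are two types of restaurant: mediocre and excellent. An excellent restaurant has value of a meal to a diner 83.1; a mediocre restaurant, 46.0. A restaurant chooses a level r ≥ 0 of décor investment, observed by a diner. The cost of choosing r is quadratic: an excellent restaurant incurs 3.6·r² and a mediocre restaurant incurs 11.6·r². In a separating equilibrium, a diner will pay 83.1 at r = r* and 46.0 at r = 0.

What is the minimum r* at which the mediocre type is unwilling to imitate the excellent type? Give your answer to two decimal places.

1.79

The mediocre type at r = 0 receives 46.0; imitating at r* yields 83.1 − 11.6·r*².
Indifference: 46.0 = 83.1 − 11.6·r*², so r*² = (83.1 − 46.0) / 11.6 ≈ 3.1983.
r* = √3.1983 ≈ 1.79.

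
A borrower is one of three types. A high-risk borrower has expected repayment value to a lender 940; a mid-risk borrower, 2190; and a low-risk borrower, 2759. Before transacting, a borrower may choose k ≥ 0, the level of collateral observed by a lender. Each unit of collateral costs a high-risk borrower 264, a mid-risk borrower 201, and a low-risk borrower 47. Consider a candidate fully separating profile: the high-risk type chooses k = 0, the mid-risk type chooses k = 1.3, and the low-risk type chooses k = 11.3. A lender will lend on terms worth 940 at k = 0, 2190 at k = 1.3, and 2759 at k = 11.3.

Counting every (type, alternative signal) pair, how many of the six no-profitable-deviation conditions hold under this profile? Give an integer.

5

High-risk (own payoff 940): to k=1.3 gives 2190 − 264×1.3 = 1846.8 → profitable ✗; to k=11.3 gives 2759 − 264×11.3 = -224.2 → no gain ✓.
Mid-risk (own payoff 2190 − 201×1.3 = 1928.7): to k=0 gives 940 → no gain ✓; to k=11.3 gives 2759 − 201×11.3 = 487.7 → no gain ✓.
Low-risk (own payoff 2759 − 47×11.3 = 2227.9): to k=0 gives 940 → no gain ✓; to k=1.3 gives 2190 − 47×1.3 = 2128.9 → no gain ✓.
5 of the 6 constraints hold; not an equilibrium.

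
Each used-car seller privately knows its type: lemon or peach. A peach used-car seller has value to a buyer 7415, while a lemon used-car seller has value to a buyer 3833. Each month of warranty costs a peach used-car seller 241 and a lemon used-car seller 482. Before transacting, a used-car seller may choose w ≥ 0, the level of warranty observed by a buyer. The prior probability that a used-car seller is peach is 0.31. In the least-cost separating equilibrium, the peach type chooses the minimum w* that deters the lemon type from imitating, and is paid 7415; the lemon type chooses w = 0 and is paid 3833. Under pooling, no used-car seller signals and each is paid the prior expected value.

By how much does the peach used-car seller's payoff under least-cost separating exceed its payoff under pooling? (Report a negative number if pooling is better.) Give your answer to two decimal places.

Least-cost separating signal: w* solves 3833 = 7415 − 482·w*, so w* = (7415 − 3833)/482 ≈ 7.4315.
Peach type's separating payoff: 7415 − 241 × w* = 7415 − 241 × (7415 − 3833)/482 = 7415 − 863262/482 = 5624.
Pooling payoff: 0.31 × 7415 + 0.69 × 3833 = 4943.42.
Difference: 5624 − 4943.42 = 680.58.
The peach type prefers to separate.

680.58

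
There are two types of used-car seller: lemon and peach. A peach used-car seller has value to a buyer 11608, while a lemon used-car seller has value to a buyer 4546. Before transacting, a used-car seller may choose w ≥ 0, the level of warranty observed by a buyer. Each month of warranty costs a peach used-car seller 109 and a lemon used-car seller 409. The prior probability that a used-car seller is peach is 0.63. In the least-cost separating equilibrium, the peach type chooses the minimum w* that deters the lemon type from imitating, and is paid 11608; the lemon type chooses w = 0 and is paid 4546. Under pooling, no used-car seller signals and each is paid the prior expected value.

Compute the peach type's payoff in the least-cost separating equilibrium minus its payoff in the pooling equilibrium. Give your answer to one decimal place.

730.9

Least-cost separating signal: w* solves 4546 = 11608 − 409·w*, so w* = (11608 − 4546)/409 ≈ 17.2665.
Peach type's separating payoff: 11608 − 109 × w* = 11608 − 109 × (11608 − 4546)/409 = 11608 − 769758/409 ≈ 9725.951.
Pooling payoff: 0.63 × 11608 + 0.37 × 4546 = 8995.06.
Difference: 9725.951 − 8995.06 = 730.891, i.e. 730.9 to one decimal place.
The peach type prefers to separate.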